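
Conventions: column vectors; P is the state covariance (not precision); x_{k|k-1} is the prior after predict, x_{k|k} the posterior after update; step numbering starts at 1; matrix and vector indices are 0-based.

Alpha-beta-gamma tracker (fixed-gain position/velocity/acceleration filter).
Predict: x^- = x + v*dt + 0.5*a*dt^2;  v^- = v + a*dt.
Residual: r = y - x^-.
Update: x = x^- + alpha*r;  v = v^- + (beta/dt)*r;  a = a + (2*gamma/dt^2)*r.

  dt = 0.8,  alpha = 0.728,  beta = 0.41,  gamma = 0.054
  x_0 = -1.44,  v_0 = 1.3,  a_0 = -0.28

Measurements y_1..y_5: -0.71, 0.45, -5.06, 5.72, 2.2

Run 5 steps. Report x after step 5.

x_post = 2.9080

step 1: x_pred=-0.4896  r=-0.2204  x^+=-0.6501  v^+=0.9630  a^+=-0.3172
step 2: x_pred=0.0189  r=0.4311  x^+=0.3327  v^+=0.9302  a^+=-0.2444
step 3: x_pred=0.9987  r=-6.0587  x^+=-3.4120  v^+=-2.3704  a^+=-1.2668
step 4: x_pred=-5.7137  r=11.4337  x^+=2.6100  v^+=2.4759  a^+=0.6626
step 5: x_pred=4.8028  r=-2.6028  x^+=2.9080  v^+=1.6721  a^+=0.2234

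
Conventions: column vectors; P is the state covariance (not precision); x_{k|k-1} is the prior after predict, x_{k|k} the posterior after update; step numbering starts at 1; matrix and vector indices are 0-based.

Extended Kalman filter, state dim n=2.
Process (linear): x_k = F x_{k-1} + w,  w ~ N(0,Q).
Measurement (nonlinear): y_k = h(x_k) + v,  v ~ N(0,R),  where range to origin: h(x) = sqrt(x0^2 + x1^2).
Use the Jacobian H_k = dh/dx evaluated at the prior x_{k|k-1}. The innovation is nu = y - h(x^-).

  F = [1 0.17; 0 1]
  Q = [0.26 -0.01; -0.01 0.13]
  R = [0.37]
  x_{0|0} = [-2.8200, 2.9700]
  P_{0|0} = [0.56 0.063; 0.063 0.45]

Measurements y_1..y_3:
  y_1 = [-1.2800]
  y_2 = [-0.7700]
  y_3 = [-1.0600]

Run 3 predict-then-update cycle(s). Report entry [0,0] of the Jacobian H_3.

step 1: x^-=[-2.3151, 2.9700]  P^-=[0.8544 0.1295; 0.1295 0.5800]  H_jac=[-0.6148 0.7887]  S=[0.9281]  K=[-0.4559; 0.4071]  nu=[-5.0457]  x^+=[-0.0147, 0.9160]  P^+=[0.6615 0.3018; 0.3018 0.4262]
step 2: x^-=[0.1410, 0.9160]  P^-=[1.0364 0.3642; 0.3642 0.5562]  H_jac=[0.1522 0.9884]  S=[1.0469]  K=[0.4945; 0.5780]  nu=[-1.6968]  x^+=[-0.6980, -0.0648]  P^+=[0.7804 0.0650; 0.0650 0.2064]
step 3: x^-=[-0.7091, -0.0648]  P^-=[1.0685 0.0901; 0.0901 0.3364]  H_jac=[-0.9958 -0.0911]  S=[1.4487]  K=[-0.7401; -0.0830]  nu=[-1.7720]  x^+=[0.6024, 0.0823]  P^+=[0.2749 0.0010; 0.0010 0.3264]

H_jac[0,0] = -0.9958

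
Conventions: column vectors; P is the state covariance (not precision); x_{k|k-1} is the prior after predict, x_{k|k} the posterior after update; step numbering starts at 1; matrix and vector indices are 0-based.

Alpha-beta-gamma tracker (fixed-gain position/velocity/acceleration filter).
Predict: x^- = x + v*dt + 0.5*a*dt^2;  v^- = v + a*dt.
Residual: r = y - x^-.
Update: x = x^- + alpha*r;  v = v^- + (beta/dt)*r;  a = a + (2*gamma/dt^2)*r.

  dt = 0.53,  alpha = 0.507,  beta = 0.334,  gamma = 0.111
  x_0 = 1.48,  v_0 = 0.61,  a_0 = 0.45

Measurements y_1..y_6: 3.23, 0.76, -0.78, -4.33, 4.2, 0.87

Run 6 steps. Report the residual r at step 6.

step 1: x_pred=1.8665  r=1.3635  x^+=2.5578  v^+=1.7078  a^+=1.5276
step 2: x_pred=3.6775  r=-2.9175  x^+=2.1983  v^+=0.6788  a^+=-0.7781
step 3: x_pred=2.4488  r=-3.2288  x^+=0.8118  v^+=-1.7683  a^+=-3.3299
step 4: x_pred=-0.5931  r=-3.7369  x^+=-2.4877  v^+=-5.8881  a^+=-6.2832
step 5: x_pred=-6.4909  r=10.6909  x^+=-1.0706  v^+=-2.4810  a^+=2.1660
step 6: x_pred=-2.0813  r=2.9513  x^+=-0.5850  v^+=0.5269  a^+=4.4984

resid = 2.9513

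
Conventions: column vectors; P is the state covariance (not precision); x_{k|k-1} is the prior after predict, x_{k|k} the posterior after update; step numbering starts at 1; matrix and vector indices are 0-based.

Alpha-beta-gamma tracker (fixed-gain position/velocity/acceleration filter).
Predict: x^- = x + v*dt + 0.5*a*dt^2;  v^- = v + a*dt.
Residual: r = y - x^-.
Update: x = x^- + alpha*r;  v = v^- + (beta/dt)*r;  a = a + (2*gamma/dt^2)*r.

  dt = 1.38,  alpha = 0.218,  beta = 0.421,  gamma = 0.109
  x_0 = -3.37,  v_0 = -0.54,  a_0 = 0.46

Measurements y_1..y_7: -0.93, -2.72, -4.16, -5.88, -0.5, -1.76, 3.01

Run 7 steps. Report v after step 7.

step 1: x_pred=-3.6772  r=2.7472  x^+=-3.0783  v^+=0.9329  a^+=0.7745
step 2: x_pred=-1.0535  r=-1.6665  x^+=-1.4168  v^+=1.4933  a^+=0.5837
step 3: x_pred=1.1997  r=-5.3597  x^+=0.0313  v^+=0.6637  a^+=-0.0298
step 4: x_pred=0.9187  r=-6.7987  x^+=-0.5634  v^+=-1.4516  a^+=-0.8081
step 5: x_pred=-3.3361  r=2.8361  x^+=-2.7178  v^+=-1.7016  a^+=-0.4834
step 6: x_pred=-5.5264  r=3.7664  x^+=-4.7053  v^+=-1.2197  a^+=-0.0523
step 7: x_pred=-6.4383  r=9.4483  x^+=-4.3786  v^+=1.5905  a^+=1.0293

v_post = 1.5905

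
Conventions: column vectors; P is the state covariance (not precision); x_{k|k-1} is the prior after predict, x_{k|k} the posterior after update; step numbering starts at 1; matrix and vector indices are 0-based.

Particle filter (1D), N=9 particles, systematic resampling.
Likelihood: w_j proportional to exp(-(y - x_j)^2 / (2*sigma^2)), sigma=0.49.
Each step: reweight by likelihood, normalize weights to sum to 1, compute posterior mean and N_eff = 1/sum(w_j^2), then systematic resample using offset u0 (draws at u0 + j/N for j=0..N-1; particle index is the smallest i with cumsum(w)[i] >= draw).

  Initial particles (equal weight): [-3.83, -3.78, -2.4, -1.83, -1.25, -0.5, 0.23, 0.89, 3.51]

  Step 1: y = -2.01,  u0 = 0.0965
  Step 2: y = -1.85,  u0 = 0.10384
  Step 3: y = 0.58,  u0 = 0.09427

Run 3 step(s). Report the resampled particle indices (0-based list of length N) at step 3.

resampled_idx = [7, 7, 7, 7, 8, 8, 8, 8, 8]

step 1: w=[0.0005, 0.0007, 0.3689, 0.4733, 0.1521, 0.0044, 0.0000, 0.0000, 0.0000]  mean=-1.9487  Neff=2.6089  idx=[2, 2, 2, 3, 3, 3, 3, 4, 4]
step 2: w=[0.0814, 0.0814, 0.0814, 0.1528, 0.1528, 0.1528, 0.1528, 0.0723, 0.0723]  mean=-1.8855  Neff=8.0829  idx=[1, 2, 3, 4, 4, 5, 6, 7, 8]
step 3: w=[0.0000, 0.0000, 0.0029, 0.0029, 0.0029, 0.0029, 0.0029, 0.4926, 0.4926]  mean=-1.2585  Neff=2.0600  idx=[7, 7, 7, 7, 8, 8, 8, 8, 8]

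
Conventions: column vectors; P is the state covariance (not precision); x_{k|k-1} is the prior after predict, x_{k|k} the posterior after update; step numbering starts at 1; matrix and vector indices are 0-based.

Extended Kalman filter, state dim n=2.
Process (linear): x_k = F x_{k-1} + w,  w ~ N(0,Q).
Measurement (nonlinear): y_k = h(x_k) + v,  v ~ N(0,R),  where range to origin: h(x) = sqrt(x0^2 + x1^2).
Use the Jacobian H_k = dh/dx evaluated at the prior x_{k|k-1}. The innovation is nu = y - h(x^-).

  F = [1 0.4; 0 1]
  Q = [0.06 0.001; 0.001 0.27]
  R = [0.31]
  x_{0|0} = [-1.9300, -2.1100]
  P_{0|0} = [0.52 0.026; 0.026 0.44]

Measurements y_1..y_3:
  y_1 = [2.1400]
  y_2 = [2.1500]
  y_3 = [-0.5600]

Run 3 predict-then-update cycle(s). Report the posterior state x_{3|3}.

x_post = [-1.3252, 0.7688]

step 1: x^-=[-2.7740, -2.1100]  P^-=[0.6712 0.2030; 0.2030 0.7100]  H_jac=[-0.7959 -0.6054]  S=[1.1911]  K=[-0.5517; -0.4965]  nu=[-1.3453]  x^+=[-2.0318, -1.4420]  P^+=[0.3087 -0.1233; -0.1233 0.4163]
step 2: x^-=[-2.6086, -1.4420]  P^-=[0.3366 0.0442; 0.0442 0.6863]  H_jac=[-0.8752 -0.4838]  S=[0.7660]  K=[-0.4126; -0.4841]  nu=[-0.8306]  x^+=[-2.2659, -1.0399]  P^+=[0.2063 -0.1087; -0.1087 0.5069]
step 3: x^-=[-2.6819, -1.0399]  P^-=[0.2604 0.0950; 0.0950 0.7769]  H_jac=[-0.9324 -0.3615]  S=[0.7019]  K=[-0.3948; -0.5263]  nu=[-3.4364]  x^+=[-1.3252, 0.7688]  P^+=[0.1510 -0.0508; -0.0508 0.5824]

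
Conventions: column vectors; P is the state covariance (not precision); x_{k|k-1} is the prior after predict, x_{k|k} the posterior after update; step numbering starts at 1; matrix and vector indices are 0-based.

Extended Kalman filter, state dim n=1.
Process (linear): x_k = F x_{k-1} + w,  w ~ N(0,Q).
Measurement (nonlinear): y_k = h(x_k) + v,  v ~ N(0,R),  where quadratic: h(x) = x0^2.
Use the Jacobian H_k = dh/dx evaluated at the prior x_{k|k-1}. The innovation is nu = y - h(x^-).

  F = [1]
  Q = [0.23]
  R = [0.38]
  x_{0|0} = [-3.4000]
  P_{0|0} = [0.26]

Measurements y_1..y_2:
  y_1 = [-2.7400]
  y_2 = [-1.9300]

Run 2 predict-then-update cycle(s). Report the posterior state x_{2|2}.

x_post = [-0.1966]

step 1: x^-=[-3.4000]  P^-=[0.4900]  H_jac=[-6.8000]  S=[23.0376]  K=[-0.1446]  nu=[-14.3000]  x^+=[-1.3317]  P^+=[0.0081]
step 2: x^-=[-1.3317]  P^-=[0.2381]  H_jac=[-2.6635]  S=[2.0690]  K=[-0.3065]  nu=[-3.7035]  x^+=[-0.1966]  P^+=[0.0437]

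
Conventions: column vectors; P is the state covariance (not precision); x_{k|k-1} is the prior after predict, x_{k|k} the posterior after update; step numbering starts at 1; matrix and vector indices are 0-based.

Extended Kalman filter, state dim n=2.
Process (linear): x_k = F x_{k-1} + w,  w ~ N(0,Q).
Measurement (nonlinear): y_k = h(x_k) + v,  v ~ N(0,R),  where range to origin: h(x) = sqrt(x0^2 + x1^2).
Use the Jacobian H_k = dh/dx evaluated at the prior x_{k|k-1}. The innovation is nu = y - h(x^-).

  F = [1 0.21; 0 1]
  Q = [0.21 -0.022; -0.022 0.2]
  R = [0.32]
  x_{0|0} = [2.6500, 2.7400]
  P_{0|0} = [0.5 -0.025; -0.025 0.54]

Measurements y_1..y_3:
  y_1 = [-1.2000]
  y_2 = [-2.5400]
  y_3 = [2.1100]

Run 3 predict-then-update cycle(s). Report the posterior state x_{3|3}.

x_post = [-1.7376, -0.5404]

step 1: x^-=[3.2254, 2.7400]  P^-=[0.7233 0.0664; 0.0664 0.7400]  H_jac=[0.7621 0.6474]  S=[1.1158]  K=[0.5326; 0.4747]  nu=[-5.4321]  x^+=[0.3325, 0.1613]  P^+=[0.4068 -0.2157; -0.2157 0.4885]
step 2: x^-=[0.3664, 0.1613]  P^-=[0.5478 -0.1351; -0.1351 0.6885]  H_jac=[0.9152 0.4029]  S=[0.7910]  K=[0.5650; 0.1944]  nu=[-2.9403]  x^+=[-1.2949, -0.4104]  P^+=[0.2953 -0.2220; -0.2220 0.6586]
step 3: x^-=[-1.3811, -0.4104]  P^-=[0.4411 -0.1057; -0.1057 0.8586]  H_jac=[-0.9586 -0.2848]  S=[0.7373]  K=[-0.5327; -0.1943]  nu=[0.6692]  x^+=[-1.7376, -0.5404]  P^+=[0.2319 -0.1820; -0.1820 0.8308]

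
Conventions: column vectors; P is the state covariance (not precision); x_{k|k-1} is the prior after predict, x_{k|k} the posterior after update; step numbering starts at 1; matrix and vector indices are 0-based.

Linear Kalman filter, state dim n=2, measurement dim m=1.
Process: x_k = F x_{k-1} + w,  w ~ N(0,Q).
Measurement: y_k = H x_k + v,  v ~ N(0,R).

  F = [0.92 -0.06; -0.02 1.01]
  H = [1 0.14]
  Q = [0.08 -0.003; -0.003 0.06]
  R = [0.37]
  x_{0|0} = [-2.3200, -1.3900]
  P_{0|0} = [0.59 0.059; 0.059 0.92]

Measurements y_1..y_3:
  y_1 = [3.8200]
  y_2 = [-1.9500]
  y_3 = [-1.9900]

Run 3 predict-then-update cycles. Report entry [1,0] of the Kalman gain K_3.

step 1: x^-=[-2.0510, -1.3575]  P^-=[0.5762 -0.0147; -0.0147 0.9963]  S=[0.9616]  K=[0.5971; 0.1298]  nu=[6.0610]  x^+=[1.5678, -0.5710]  P^+=[0.2334 -0.0892; -0.0892 0.9802]
step 2: x^-=[1.4766, -0.6081]  P^-=[0.2909 -0.1497; -0.1497 1.0636]  S=[0.6399]  K=[0.4219; -0.0012]  nu=[-3.3415]  x^+=[0.0668, -0.6039]  P^+=[0.1770 -0.1494; -0.1494 1.0636]
step 3: x^-=[0.0977, -0.6113]  P^-=[0.2501 -0.2097; -0.2097 1.1510]  S=[0.5840]  K=[0.3781; -0.0831]  nu=[-2.0021]  x^+=[-0.6593, -0.4449]  P^+=[0.1667 -0.1913; -0.1913 1.1470]

K[1,0] = -0.0831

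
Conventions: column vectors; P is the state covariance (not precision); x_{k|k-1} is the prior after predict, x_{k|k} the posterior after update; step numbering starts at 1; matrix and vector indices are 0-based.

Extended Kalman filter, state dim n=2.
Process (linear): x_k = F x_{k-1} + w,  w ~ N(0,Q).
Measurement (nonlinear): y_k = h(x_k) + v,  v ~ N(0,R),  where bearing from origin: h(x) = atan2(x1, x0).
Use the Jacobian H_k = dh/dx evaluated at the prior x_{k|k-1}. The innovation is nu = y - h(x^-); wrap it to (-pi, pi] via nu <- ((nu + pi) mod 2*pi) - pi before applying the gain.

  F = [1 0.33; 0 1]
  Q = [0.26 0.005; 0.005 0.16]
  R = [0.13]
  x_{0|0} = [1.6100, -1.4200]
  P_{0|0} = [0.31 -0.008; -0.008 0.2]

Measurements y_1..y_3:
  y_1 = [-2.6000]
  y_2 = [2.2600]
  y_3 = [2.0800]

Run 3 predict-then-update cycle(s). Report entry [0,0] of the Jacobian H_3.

H_jac[0,0] = 0.1063

step 1: x^-=[1.1414, -1.4200]  P^-=[0.5865 0.0630; 0.0630 0.3600]  H_jac=[0.4278 0.3439]  S=[0.2985]  K=[0.9133; 0.5051]  nu=[-1.7063]  x^+=[-0.4169, -2.2818]  P^+=[0.3376 -0.0747; -0.0747 0.2839]
step 2: x^-=[-1.1699, -2.2818]  P^-=[0.5792 0.0240; 0.0240 0.4439]  H_jac=[0.3470 -0.1779]  S=[0.2108]  K=[0.9330; -0.3351]  nu=[-1.9786]  x^+=[-3.0161, -1.6188]  P^+=[0.3956 0.0899; 0.0899 0.4202]
step 3: x^-=[-3.5503, -1.6188]  P^-=[0.7607 0.2336; 0.2336 0.5802]  H_jac=[0.1063 -0.2332]  S=[0.1586]  K=[0.1666; -0.6966]  nu=[-1.4894]  x^+=[-3.7985, -0.5813]  P^+=[0.7563 0.2520; 0.2520 0.5032]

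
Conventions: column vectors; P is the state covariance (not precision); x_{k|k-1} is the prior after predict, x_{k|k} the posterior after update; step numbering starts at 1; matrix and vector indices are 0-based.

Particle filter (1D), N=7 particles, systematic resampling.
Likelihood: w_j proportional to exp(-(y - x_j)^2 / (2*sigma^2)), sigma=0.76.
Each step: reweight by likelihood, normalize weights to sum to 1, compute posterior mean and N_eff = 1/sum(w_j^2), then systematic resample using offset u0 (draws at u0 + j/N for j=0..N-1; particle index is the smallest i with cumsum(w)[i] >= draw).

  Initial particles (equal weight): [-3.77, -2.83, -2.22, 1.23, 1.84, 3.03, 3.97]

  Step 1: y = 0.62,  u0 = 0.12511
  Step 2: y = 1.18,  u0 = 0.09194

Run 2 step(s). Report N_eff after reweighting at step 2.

step 1: w=[0.0000, 0.0000, 0.0009, 0.7189, 0.2735, 0.0065, 0.0001]  mean=1.4054  Neff=1.6899  idx=[3, 3, 3, 3, 3, 4, 4]
step 2: w=[0.1569, 0.1569, 0.1569, 0.1569, 0.1569, 0.1078, 0.1078]  mean=1.3615  Neff=6.8356  idx=[0, 1, 2, 3, 4, 5, 6]

N_eff = 6.8356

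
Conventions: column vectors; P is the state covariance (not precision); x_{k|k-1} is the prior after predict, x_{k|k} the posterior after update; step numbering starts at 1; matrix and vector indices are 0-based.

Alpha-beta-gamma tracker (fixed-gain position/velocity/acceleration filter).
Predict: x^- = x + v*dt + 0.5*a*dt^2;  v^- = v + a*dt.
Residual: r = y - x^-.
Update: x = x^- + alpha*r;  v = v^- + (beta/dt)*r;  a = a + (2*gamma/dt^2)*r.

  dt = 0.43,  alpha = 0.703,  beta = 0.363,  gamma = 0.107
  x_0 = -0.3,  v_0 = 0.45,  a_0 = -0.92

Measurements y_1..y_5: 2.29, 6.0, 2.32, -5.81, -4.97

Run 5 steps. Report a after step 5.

step 1: x_pred=-0.1916  r=2.4816  x^+=1.5530  v^+=2.1493  a^+=1.9521
step 2: x_pred=2.6576  r=3.3424  x^+=5.0073  v^+=5.8103  a^+=5.8205
step 3: x_pred=8.0438  r=-5.7238  x^+=4.0200  v^+=3.4811  a^+=-0.8042
step 4: x_pred=5.4425  r=-11.2525  x^+=-2.4680  v^+=-6.3639  a^+=-13.8276
step 5: x_pred=-6.4829  r=1.5129  x^+=-5.4193  v^+=-11.0327  a^+=-12.0767

a_post = -12.0767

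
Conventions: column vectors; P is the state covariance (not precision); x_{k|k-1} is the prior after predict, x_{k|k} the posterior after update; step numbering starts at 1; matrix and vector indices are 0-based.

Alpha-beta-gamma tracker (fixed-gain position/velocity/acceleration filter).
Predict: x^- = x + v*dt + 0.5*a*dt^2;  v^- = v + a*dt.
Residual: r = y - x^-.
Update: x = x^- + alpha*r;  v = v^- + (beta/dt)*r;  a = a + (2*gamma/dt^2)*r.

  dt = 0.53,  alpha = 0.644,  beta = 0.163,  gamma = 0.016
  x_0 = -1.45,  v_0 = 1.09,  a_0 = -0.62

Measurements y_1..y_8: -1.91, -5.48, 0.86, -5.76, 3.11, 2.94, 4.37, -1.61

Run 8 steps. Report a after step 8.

a_post = -0.3166

step 1: x_pred=-0.9594  r=-0.9506  x^+=-1.5716  v^+=0.4690  a^+=-0.7283
step 2: x_pred=-1.4253  r=-4.0547  x^+=-4.0365  v^+=-1.1640  a^+=-1.1902
step 3: x_pred=-4.8206  r=5.6806  x^+=-1.1623  v^+=-0.0477  a^+=-0.5431
step 4: x_pred=-1.2639  r=-4.4961  x^+=-4.1594  v^+=-1.7183  a^+=-1.0553
step 5: x_pred=-5.2183  r=8.3283  x^+=0.1451  v^+=0.2837  a^+=-0.1065
step 6: x_pred=0.2805  r=2.6595  x^+=1.9932  v^+=1.0452  a^+=0.1964
step 7: x_pred=2.5748  r=1.7952  x^+=3.7309  v^+=1.7014  a^+=0.4010
step 8: x_pred=4.6890  r=-6.2990  x^+=0.6324  v^+=-0.0233  a^+=-0.3166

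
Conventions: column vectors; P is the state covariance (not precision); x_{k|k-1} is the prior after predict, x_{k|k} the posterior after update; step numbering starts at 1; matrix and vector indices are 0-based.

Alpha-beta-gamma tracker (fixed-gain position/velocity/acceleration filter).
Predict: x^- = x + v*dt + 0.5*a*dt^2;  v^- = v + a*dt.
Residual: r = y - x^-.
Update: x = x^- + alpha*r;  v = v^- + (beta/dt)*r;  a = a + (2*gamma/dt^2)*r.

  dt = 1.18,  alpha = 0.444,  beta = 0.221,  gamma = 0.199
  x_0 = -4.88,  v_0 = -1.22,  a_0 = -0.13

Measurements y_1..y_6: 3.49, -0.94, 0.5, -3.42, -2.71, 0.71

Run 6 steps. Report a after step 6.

step 1: x_pred=-6.4101  r=9.9001  x^+=-2.0145  v^+=0.4808  a^+=2.6998
step 2: x_pred=0.4325  r=-1.3725  x^+=-0.1769  v^+=3.4095  a^+=2.3075
step 3: x_pred=5.4528  r=-4.9528  x^+=3.2538  v^+=5.2048  a^+=0.8918
step 4: x_pred=10.0163  r=-13.4363  x^+=4.0506  v^+=3.7407  a^+=-2.9488
step 5: x_pred=6.4116  r=-9.1216  x^+=2.3616  v^+=-1.4473  a^+=-5.5561
step 6: x_pred=-3.2143  r=3.9243  x^+=-1.4719  v^+=-7.2685  a^+=-4.4344

a_post = -4.4344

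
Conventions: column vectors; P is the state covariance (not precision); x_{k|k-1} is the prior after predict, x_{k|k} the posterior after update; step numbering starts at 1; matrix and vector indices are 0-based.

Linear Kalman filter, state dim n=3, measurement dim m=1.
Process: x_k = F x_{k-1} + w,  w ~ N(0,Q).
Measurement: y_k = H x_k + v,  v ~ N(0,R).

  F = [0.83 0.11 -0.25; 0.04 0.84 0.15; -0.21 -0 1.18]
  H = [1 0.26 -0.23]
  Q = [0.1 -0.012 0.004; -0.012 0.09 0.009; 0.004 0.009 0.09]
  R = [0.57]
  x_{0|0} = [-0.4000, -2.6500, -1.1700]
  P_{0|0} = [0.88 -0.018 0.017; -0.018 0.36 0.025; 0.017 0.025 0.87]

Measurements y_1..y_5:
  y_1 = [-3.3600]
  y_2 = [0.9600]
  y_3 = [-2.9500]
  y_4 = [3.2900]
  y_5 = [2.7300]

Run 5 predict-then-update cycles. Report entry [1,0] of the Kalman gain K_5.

K[1,0] = -0.2268

step 1: x^-=[-0.3310, -2.4175, -1.2966]  P^-=[0.7532 0.0023 -0.3848; 0.0023 0.3703 0.1838; -0.3848 0.1838 1.3318]  S=[1.5750]  K=[0.5348; 0.0358; -0.4085]  nu=[-2.6987]  x^+=[-1.7744, -2.5140, -0.1943]  P^+=[0.3027 -0.0278 -0.0407; -0.0278 0.3683 0.2068; -0.0407 0.2068 1.0690]
step 2: x^-=[-1.7007, -2.2119, 0.1434]  P^-=[0.3803 -0.0722 -0.3787; -0.0722 0.4242 0.4049; -0.3787 0.4049 1.6120]  S=[1.1524]  K=[0.3893; -0.0478; -0.5589]  nu=[3.2688]  x^+=[-0.4283, -2.3680, -1.6837]  P^+=[0.2057 -0.0508 -0.1279; -0.0508 0.4215 0.3742; -0.1279 0.3742 1.2520]
step 3: x^-=[-0.1951, -2.2588, -1.8968]  P^-=[0.3483 -0.1358 -0.4834; -0.1358 0.5053 0.6067; -0.4834 0.6067 1.9057]  S=[1.1324]  K=[0.3745; -0.1272; -0.6747]  nu=[-2.6039]  x^+=[-1.1703, -1.9277, -0.1400]  P^+=[0.1894 -0.0819 -0.1973; -0.0819 0.4870 0.5095; -0.1973 0.5095 1.3902]
step 4: x^-=[-1.1484, -1.6871, 0.0806]  P^-=[0.3622 -0.1915 -0.5747; -0.1915 0.5857 0.7699; -0.5747 0.7699 2.1319]  S=[1.1572]  K=[0.3841; -0.1869; -0.7473]  nu=[4.8956]  x^+=[0.7322, -2.6021, -3.5781]  P^+=[0.1914 -0.1084 -0.2425; -0.1084 0.5453 0.6082; -0.2425 0.6082 1.4855]
step 5: x^-=[1.2160, -2.6932, -4.3760]  P^-=[0.3787 -0.2325 -0.6363; -0.2325 0.6516 0.8885; -0.6363 0.8885 2.2871]  S=[1.1792]  K=[0.3940; -0.2268; -0.7898]  nu=[1.2077]  x^+=[1.6918, -2.9671, -5.3298]  P^+=[0.1956 -0.1271 -0.2694; -0.1271 0.5909 0.6773; -0.2694 0.6773 1.5515]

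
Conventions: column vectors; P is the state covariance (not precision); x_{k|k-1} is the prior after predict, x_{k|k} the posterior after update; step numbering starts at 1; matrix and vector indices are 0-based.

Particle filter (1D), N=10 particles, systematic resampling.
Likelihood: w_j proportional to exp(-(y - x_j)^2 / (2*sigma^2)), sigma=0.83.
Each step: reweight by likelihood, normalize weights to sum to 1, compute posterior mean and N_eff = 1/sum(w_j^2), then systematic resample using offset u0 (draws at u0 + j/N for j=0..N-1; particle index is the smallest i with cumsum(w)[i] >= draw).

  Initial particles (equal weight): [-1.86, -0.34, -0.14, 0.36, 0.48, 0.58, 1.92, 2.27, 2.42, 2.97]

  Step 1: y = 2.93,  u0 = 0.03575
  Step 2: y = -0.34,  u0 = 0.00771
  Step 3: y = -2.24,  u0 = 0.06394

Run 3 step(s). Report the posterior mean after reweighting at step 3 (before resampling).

step 1: w=[0.0000, 0.0001, 0.0003, 0.0027, 0.0042, 0.0059, 0.1552, 0.2372, 0.2694, 0.3250]  mean=2.4598  Neff=3.8672  idx=[6, 6, 7, 7, 8, 8, 8, 9, 9, 9]
step 2: w=[0.3217, 0.3217, 0.0934, 0.0934, 0.0520, 0.0520, 0.0520, 0.0046, 0.0046, 0.0046]  mean=2.0779  Neff=4.2997  idx=[0, 0, 0, 0, 1, 1, 1, 2, 3, 5]
step 3: w=[0.1377, 0.1377, 0.1377, 0.1377, 0.1377, 0.1377, 0.1377, 0.0152, 0.0152, 0.0056]  mean=1.9335  Neff=7.5054  idx=[0, 1, 1, 2, 3, 4, 4, 5, 6, 6]

post_mean = 1.9335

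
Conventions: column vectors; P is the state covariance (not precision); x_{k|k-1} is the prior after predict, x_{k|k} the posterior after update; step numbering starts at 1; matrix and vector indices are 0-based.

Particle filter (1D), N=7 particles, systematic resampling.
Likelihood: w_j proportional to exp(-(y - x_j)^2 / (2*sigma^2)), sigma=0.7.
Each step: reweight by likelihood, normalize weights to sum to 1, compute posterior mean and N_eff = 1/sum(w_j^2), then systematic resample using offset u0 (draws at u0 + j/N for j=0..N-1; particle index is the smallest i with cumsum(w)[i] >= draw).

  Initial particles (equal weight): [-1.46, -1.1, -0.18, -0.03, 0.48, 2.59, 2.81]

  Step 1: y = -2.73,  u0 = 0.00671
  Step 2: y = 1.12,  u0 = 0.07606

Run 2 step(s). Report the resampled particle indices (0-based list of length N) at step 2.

resampled_idx = [0, 2, 4, 5, 6, 6, 6]

step 1: w=[0.7382, 0.2544, 0.0050, 0.0023, 0.0001, 0.0000, 0.0000]  mean=-1.3586  Neff=1.6401  idx=[0, 0, 0, 0, 0, 0, 1]
step 2: w=[0.0845, 0.0845, 0.0845, 0.0845, 0.0845, 0.0845, 0.4929]  mean=-1.2826  Neff=3.4991  idx=[0, 2, 4, 5, 6, 6, 6]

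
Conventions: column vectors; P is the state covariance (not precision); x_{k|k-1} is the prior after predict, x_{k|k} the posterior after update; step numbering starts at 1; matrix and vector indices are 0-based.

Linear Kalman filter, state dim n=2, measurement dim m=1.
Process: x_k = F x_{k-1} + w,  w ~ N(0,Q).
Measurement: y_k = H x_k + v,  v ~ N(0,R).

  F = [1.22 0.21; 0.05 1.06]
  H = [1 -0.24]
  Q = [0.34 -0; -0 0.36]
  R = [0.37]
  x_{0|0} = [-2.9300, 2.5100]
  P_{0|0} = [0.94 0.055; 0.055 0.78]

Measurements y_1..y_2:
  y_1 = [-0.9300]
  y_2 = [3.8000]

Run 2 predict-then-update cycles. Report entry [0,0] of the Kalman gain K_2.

K[0,0] = 0.7542

step 1: x^-=[-3.0475, 2.5141]  P^-=[1.8017 0.3027; 0.3027 1.2446]  S=[2.0981]  K=[0.8241; 0.0019]  nu=[2.7209]  x^+=[-0.8052, 2.5192]  P^+=[0.3768 0.2994; 0.2994 1.2446]
step 2: x^-=[-0.4533, 2.6301]  P^-=[1.1091 0.6904; 0.6904 1.7911]  S=[1.2509]  K=[0.7542; 0.2082]  nu=[4.8846]  x^+=[3.2306, 3.6473]  P^+=[0.3976 0.4939; 0.4939 1.7368]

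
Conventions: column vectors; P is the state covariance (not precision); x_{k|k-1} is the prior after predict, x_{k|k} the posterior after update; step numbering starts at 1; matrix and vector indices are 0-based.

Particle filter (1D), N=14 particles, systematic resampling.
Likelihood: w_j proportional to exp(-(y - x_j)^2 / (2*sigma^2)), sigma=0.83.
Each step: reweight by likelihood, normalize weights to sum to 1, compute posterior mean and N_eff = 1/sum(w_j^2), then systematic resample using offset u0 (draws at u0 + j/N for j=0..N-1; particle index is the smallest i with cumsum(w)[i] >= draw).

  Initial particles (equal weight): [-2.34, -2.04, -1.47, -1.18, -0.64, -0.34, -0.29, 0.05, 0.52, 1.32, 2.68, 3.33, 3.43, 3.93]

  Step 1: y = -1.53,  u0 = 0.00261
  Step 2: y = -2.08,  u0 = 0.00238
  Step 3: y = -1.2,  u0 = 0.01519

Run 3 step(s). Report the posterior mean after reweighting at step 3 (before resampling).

step 1: w=[0.1288, 0.1717, 0.2068, 0.1897, 0.1167, 0.0742, 0.0679, 0.0339, 0.0098, 0.0006, 0.0000, 0.0000, 0.0000, 0.0000]  mean=-1.2914  Neff=6.6763  idx=[0, 0, 1, 1, 1, 2, 2, 2, 3, 3, 4, 4, 5, 6]
step 2: w=[0.1063, 0.1063, 0.1115, 0.1115, 0.1115, 0.0852, 0.0852, 0.0852, 0.0620, 0.0620, 0.0248, 0.0248, 0.0124, 0.0109]  mean=-1.7417  Neff=10.9966  idx=[0, 0, 1, 2, 2, 3, 3, 4, 5, 6, 6, 7, 8, 10]
step 3: w=[0.0399, 0.0399, 0.0399, 0.0614, 0.0614, 0.0614, 0.0614, 0.0614, 0.0972, 0.0972, 0.0972, 0.0972, 0.1025, 0.0817]  mean=-1.6518  Neff=12.7161  idx=[0, 2, 3, 4, 5, 7, 8, 8, 9, 10, 11, 11, 12, 13]

post_mean = -1.6518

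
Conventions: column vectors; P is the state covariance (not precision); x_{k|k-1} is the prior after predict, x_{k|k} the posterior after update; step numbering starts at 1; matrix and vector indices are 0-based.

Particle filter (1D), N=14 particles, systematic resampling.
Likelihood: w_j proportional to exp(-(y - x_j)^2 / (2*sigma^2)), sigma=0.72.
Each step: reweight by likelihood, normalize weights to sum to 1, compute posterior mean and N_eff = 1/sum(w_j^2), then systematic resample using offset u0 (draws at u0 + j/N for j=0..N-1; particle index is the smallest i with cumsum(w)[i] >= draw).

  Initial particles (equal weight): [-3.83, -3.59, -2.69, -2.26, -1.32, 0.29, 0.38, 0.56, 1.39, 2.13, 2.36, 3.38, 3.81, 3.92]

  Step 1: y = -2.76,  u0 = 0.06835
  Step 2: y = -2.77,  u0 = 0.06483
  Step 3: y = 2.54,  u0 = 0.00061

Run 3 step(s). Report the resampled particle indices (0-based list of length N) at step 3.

step 1: w=[0.1200, 0.1863, 0.3603, 0.2844, 0.0490, 0.0000, 0.0000, 0.0000, 0.0000, 0.0000, 0.0000, 0.0000, 0.0000, 0.0000]  mean=-2.8047  Neff=3.8142  idx=[0, 1, 1, 1, 2, 2, 2, 2, 2, 3, 3, 3, 3, 4]
step 2: w=[0.0334, 0.0517, 0.0517, 0.0517, 0.0982, 0.0982, 0.0982, 0.0982, 0.0982, 0.0769, 0.0769, 0.0769, 0.0769, 0.0130]  mean=-2.7175  Neff=12.3210  idx=[1, 2, 4, 4, 5, 6, 7, 7, 8, 9, 10, 11, 12, 13]
step 3: w=[0.0000, 0.0000, 0.0000, 0.0000, 0.0000, 0.0000, 0.0000, 0.0000, 0.0000, 0.0004, 0.0004, 0.0004, 0.0004, 0.9984]  mean=-1.3215  Neff=1.0032  idx=[10, 13, 13, 13, 13, 13, 13, 13, 13, 13, 13, 13, 13, 13]

resampled_idx = [10, 13, 13, 13, 13, 13, 13, 13, 13, 13, 13, 13, 13, 13]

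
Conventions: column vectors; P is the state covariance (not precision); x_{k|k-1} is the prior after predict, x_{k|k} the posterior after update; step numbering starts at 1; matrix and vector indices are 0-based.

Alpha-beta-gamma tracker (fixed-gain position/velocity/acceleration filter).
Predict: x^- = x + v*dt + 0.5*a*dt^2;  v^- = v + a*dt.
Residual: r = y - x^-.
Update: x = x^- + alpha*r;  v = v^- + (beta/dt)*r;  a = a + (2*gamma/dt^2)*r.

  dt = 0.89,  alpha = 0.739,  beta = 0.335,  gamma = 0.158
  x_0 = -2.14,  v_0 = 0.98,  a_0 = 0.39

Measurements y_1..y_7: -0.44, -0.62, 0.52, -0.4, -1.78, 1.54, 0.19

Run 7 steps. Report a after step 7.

step 1: x_pred=-1.1133  r=0.6733  x^+=-0.6157  v^+=1.5805  a^+=0.6586
step 2: x_pred=1.0518  r=-1.6718  x^+=-0.1837  v^+=1.5375  a^+=-0.0083
step 3: x_pred=1.1814  r=-0.6614  x^+=0.6926  v^+=1.2811  a^+=-0.2722
step 4: x_pred=1.7250  r=-2.1250  x^+=0.1546  v^+=0.2390  a^+=-1.1199
step 5: x_pred=-0.0762  r=-1.7038  x^+=-1.3353  v^+=-1.3990  a^+=-1.7996
step 6: x_pred=-3.2932  r=4.8332  x^+=0.2785  v^+=-1.1815  a^+=0.1285
step 7: x_pred=-0.7221  r=0.9121  x^+=-0.0481  v^+=-0.7238  a^+=0.4924

a_post = 0.4924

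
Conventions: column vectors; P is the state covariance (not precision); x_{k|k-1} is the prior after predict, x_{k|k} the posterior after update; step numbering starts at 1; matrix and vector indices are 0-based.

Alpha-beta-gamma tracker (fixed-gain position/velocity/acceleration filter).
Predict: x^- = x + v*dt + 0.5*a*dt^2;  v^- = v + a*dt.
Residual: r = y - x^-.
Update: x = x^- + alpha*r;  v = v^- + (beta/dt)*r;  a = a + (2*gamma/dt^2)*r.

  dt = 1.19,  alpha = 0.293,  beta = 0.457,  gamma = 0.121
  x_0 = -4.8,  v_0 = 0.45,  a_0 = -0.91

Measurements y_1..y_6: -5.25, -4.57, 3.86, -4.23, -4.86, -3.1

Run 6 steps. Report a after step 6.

step 1: x_pred=-4.9088  r=-0.3412  x^+=-5.0088  v^+=-0.7639  a^+=-0.9683
step 2: x_pred=-6.6035  r=2.0335  x^+=-6.0077  v^+=-1.1353  a^+=-0.6208
step 3: x_pred=-7.7982  r=11.6582  x^+=-4.3824  v^+=2.6031  a^+=1.3715
step 4: x_pred=-0.3136  r=-3.9164  x^+=-1.4611  v^+=2.7311  a^+=0.7022
step 5: x_pred=2.2862  r=-7.1462  x^+=0.1923  v^+=0.8224  a^+=-0.5190
step 6: x_pred=0.8035  r=-3.9035  x^+=-0.3402  v^+=-1.2943  a^+=-1.1861

a_post = -1.1861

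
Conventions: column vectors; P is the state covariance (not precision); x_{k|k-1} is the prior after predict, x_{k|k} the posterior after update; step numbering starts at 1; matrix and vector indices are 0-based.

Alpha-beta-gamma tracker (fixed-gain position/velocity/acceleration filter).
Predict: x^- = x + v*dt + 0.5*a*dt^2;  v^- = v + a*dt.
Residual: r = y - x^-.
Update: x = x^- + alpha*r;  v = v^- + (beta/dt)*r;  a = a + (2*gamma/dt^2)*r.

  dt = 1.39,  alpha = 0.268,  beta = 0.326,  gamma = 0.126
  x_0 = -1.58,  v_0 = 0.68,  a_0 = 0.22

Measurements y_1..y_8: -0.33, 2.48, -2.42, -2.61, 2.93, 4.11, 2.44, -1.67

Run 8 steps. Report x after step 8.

x_post = 0.2974

step 1: x_pred=-0.4223  r=0.0923  x^+=-0.3975  v^+=1.0074  a^+=0.2320
step 2: x_pred=1.2270  r=1.2530  x^+=1.5628  v^+=1.6238  a^+=0.3955
step 3: x_pred=4.2020  r=-6.6220  x^+=2.4273  v^+=0.6205  a^+=-0.4682
step 4: x_pred=2.8374  r=-5.4474  x^+=1.3775  v^+=-1.3079  a^+=-1.1787
step 5: x_pred=-1.5792  r=4.5092  x^+=-0.3708  v^+=-1.8888  a^+=-0.5906
step 6: x_pred=-3.5667  r=7.6767  x^+=-1.5094  v^+=-0.9093  a^+=0.4107
step 7: x_pred=-2.3765  r=4.8165  x^+=-1.0857  v^+=0.7912  a^+=1.0389
step 8: x_pred=1.0177  r=-2.6877  x^+=0.2974  v^+=1.6049  a^+=0.6883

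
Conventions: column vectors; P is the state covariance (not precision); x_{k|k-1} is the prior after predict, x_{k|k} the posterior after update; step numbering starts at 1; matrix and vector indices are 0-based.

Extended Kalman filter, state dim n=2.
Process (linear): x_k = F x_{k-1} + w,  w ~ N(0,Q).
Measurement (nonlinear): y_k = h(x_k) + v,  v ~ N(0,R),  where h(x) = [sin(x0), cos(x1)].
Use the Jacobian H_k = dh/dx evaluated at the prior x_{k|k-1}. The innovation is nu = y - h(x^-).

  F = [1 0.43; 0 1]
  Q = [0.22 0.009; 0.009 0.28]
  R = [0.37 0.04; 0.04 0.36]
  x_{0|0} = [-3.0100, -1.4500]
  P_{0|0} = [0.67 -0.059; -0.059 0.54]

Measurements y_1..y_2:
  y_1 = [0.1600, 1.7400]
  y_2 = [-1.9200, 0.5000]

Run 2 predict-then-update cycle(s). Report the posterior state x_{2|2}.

x_post = [-2.1127, -0.2185]

step 1: x^-=[-3.6335, -1.4500]  P^-=[0.9391 0.1822; 0.1822 0.8200]  H_jac=[-0.8814 0.0000; 0.0000 0.9927]  S=[1.0996 -0.1194; -0.1194 1.1681]  K=[-0.7442 0.0788; -0.0712 0.6896]  nu=[-0.3123, 1.6195]  x^+=[-3.2735, -0.3110]  P^+=[0.3088 -0.0014; -0.0014 0.2472]
step 2: x^-=[-3.4072, -0.3110]  P^-=[0.5733 0.1139; 0.1139 0.5272]  H_jac=[-0.9649 0.0000; 0.0000 0.3060]  S=[0.9038 0.0064; 0.0064 0.4094]  K=[-0.6128 0.0947; -0.1244 0.3960]  nu=[-2.1825, -0.4520]  x^+=[-2.1127, -0.2185]  P^+=[0.2310 0.0313; 0.0313 0.4497]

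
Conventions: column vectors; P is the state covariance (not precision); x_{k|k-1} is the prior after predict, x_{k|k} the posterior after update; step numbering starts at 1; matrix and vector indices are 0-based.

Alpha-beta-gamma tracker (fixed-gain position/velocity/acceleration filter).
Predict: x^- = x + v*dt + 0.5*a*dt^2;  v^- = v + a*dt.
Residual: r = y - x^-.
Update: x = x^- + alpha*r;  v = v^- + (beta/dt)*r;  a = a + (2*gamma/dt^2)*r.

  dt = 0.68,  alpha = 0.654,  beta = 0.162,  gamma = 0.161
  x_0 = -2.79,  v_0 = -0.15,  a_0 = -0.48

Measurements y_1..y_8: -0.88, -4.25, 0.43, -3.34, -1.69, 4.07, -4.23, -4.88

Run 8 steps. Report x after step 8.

step 1: x_pred=-3.0030  r=2.1230  x^+=-1.6145  v^+=0.0294  a^+=0.9984
step 2: x_pred=-1.3638  r=-2.8862  x^+=-3.2514  v^+=0.0207  a^+=-1.0115
step 3: x_pred=-3.4712  r=3.9012  x^+=-0.9198  v^+=0.2622  a^+=1.7051
step 4: x_pred=-0.3473  r=-2.9927  x^+=-2.3045  v^+=0.7087  a^+=-0.3789
step 5: x_pred=-1.9102  r=0.2202  x^+=-1.7662  v^+=0.5035  a^+=-0.2256
step 6: x_pred=-1.4759  r=5.5459  x^+=2.1511  v^+=1.6714  a^+=3.6364
step 7: x_pred=4.1284  r=-8.3584  x^+=-1.3380  v^+=2.1529  a^+=-2.1841
step 8: x_pred=-0.3790  r=-4.5010  x^+=-3.3227  v^+=-0.4046  a^+=-5.3184

x_post = -3.3227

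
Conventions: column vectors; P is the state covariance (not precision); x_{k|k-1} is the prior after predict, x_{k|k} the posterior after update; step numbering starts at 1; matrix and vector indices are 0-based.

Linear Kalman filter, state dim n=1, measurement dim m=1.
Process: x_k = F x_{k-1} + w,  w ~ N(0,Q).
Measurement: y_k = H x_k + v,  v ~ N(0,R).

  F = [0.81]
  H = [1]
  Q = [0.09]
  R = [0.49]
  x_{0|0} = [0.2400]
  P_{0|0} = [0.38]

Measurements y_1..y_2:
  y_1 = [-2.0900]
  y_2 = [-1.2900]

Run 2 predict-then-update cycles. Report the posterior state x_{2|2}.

x_post = [-0.8146]

step 1: x^-=[0.1944]  P^-=[0.3393]  S=[0.8293]  K=[0.4092]  nu=[-2.2844]  x^+=[-0.7403]  P^+=[0.2005]
step 2: x^-=[-0.5996]  P^-=[0.2215]  S=[0.7115]  K=[0.3114]  nu=[-0.6904]  x^+=[-0.8146]  P^+=[0.1526]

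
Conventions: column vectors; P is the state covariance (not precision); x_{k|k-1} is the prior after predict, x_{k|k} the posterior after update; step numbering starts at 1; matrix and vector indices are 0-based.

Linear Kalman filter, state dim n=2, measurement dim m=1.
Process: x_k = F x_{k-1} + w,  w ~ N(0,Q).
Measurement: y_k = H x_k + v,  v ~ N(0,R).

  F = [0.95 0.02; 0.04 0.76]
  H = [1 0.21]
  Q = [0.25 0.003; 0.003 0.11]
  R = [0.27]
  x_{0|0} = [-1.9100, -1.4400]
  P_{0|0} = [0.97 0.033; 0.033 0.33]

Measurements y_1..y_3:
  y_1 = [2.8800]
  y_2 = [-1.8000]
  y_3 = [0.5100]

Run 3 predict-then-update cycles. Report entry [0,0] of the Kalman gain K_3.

step 1: x^-=[-1.8433, -1.1708]  P^-=[1.1268 0.0687; 0.0687 0.3042]  S=[1.4391]  K=[0.7930; 0.0921]  nu=[4.9692]  x^+=[2.0974, -0.7129]  P^+=[0.2218 -0.0364; -0.0364 0.2919]
step 2: x^-=[1.9783, -0.4579]  P^-=[0.4489 -0.0105; -0.0105 0.2768]  S=[0.7267]  K=[0.6147; 0.0656]  nu=[-3.6821]  x^+=[-0.2850, -0.6994]  P^+=[0.1743 -0.0398; -0.0398 0.2736]
step 3: x^-=[-0.2848, -0.5429]  P^-=[0.4059 -0.0150; -0.0150 0.2659]  S=[0.6814]  K=[0.5911; 0.0600]  nu=[0.9088]  x^+=[0.2524, -0.4884]  P^+=[0.1678 -0.0391; -0.0391 0.2635]

K[0,0] = 0.5911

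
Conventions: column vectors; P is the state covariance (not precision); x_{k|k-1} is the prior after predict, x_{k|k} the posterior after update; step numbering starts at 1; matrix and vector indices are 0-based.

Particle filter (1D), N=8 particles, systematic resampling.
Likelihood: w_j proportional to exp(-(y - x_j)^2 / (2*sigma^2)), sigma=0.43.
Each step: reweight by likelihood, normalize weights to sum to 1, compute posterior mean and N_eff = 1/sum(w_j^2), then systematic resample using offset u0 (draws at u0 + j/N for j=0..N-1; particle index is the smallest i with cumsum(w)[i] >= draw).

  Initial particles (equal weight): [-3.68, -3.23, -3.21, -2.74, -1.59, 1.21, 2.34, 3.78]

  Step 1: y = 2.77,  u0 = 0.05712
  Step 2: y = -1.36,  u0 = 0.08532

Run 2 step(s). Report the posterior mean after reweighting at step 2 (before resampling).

post_mean = 2.3400

step 1: w=[0.0000, 0.0000, 0.0000, 0.0000, 0.0000, 0.0021, 0.9035, 0.0944]  mean=2.4736  Neff=1.2117  idx=[6, 6, 6, 6, 6, 6, 6, 7]
step 2: w=[0.1429, 0.1429, 0.1429, 0.1429, 0.1429, 0.1429, 0.1429, 0.0000]  mean=2.3400  Neff=7.0000  idx=[0, 1, 2, 3, 4, 4, 5, 6]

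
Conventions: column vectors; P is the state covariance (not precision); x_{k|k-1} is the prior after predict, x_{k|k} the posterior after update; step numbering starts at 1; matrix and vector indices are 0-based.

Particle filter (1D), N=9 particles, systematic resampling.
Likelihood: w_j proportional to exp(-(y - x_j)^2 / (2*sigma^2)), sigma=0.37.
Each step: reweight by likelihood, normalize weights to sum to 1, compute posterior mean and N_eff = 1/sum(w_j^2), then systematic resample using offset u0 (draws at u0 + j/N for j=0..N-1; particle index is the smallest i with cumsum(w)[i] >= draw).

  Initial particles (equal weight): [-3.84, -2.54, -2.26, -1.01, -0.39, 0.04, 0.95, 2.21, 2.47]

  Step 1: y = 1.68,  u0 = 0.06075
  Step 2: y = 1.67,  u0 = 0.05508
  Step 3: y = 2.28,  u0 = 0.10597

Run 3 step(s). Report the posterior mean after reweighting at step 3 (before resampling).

post_mean = 2.2391

step 1: w=[0.0000, 0.0000, 0.0000, 0.0000, 0.0000, 0.0001, 0.2366, 0.5938, 0.1695]  mean=1.9558  Neff=2.2867  idx=[6, 6, 7, 7, 7, 7, 7, 8, 8]
step 2: w=[0.0679, 0.0679, 0.1554, 0.1554, 0.1554, 0.1554, 0.1554, 0.0435, 0.0435]  mean=2.0616  Neff=7.4739  idx=[0, 2, 2, 3, 4, 5, 5, 6, 7]
step 3: w=[0.0002, 0.1267, 0.1267, 0.1267, 0.1267, 0.1267, 0.1267, 0.1267, 0.1130]  mean=2.2391  Neff=7.9928  idx=[1, 2, 3, 4, 5, 6, 7, 7, 8]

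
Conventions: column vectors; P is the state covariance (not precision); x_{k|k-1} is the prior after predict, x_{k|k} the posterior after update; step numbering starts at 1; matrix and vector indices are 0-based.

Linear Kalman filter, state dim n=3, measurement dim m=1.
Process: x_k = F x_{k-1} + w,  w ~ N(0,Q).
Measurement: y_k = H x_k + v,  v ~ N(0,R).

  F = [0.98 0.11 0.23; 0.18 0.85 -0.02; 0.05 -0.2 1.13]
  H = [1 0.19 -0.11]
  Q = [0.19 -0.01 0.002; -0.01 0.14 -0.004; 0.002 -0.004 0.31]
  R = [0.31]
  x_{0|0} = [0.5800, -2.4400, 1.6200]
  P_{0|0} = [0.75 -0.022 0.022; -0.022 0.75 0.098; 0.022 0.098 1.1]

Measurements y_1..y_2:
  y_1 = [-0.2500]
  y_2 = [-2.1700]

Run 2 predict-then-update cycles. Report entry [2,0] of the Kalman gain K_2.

step 1: x^-=[0.6726, -2.0020, 2.3476]  P^-=[0.9877 0.1880 0.3446; 0.1880 0.6964 -0.0508; 0.3446 -0.0508 1.7051]  S=[1.3412]  K=[0.7348; 0.2430; 0.1099]  nu=[-0.2840]  x^+=[0.4639, -2.0710, 2.3164]  P^+=[0.2636 -0.0515 0.2363; -0.0515 0.6172 -0.0866; 0.2363 -0.0866 1.6889]
step 2: x^-=[0.7596, -1.7232, 3.0549]  P^-=[0.6310 0.0310 0.7077; 0.0310 0.5806 -0.1808; 0.7077 -0.1808 2.5588]  S=[0.8565]  K=[0.6527; 0.1882; 0.4575]  nu=[-2.2662]  x^+=[-0.7194, -2.1496, 2.0181]  P^+=[0.2661 -0.0742 0.4519; -0.0742 0.5503 -0.2545; 0.4519 -0.2545 2.3795]

K[2,0] = 0.4575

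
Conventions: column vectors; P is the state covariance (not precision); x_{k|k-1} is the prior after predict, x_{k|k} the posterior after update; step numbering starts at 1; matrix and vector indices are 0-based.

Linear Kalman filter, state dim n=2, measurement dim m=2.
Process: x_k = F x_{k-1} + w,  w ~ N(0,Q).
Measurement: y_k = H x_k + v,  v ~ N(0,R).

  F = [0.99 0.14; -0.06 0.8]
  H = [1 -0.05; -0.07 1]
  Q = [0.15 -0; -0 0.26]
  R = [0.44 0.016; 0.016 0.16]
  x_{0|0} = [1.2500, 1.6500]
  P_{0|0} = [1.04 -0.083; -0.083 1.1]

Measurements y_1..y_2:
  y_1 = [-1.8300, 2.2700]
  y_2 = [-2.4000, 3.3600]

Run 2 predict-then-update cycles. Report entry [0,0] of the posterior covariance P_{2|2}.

step 1: x^-=[1.4685, 1.2450]  P^-=[1.1679 -0.0036; -0.0036 0.9757]  S=[1.6107 -0.1182; -0.1182 1.1419]  K=[0.7252 0.0003; 0.0304 0.8578]  nu=[-3.2363, 1.1278]  x^+=[-0.8781, 2.1140]  P^+=[0.3208 0.0341; 0.0341 0.1401]
step 2: x^-=[-0.5734, 1.7439]  P^-=[0.4766 0.0234; 0.0234 0.3476]  S=[0.9152 -0.0113; -0.0113 0.5066]  K=[0.5194 -0.0082; 0.0150 0.6831]  nu=[-1.7394, 1.5759]  x^+=[-1.4898, 2.7945]  P^+=[0.2296 0.0231; 0.0231 0.1112]

P_post[0,0] = 0.2296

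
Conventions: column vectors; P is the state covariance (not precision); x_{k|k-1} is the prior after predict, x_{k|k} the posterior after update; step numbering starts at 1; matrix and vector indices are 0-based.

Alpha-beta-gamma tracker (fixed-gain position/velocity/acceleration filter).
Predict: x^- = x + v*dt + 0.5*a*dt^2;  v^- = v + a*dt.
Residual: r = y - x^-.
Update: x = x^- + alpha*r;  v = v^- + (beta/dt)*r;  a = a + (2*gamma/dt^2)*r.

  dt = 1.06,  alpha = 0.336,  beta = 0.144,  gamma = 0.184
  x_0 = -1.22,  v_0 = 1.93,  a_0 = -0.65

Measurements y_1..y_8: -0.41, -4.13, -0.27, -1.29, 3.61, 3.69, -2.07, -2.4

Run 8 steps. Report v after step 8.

step 1: x_pred=0.4606  r=-0.8706  x^+=0.1681  v^+=1.1227  a^+=-0.9351
step 2: x_pred=0.8328  r=-4.9628  x^+=-0.8347  v^+=-0.5427  a^+=-2.5606
step 3: x_pred=-2.8485  r=2.5785  x^+=-1.9821  v^+=-2.9066  a^+=-1.7161
step 4: x_pred=-6.0272  r=4.7372  x^+=-4.4355  v^+=-4.0821  a^+=-0.1645
step 5: x_pred=-8.8550  r=12.4650  x^+=-4.6668  v^+=-2.5631  a^+=3.9180
step 6: x_pred=-5.1826  r=8.8726  x^+=-2.2014  v^+=2.7953  a^+=6.8239
step 7: x_pred=4.5953  r=-6.6653  x^+=2.3557  v^+=9.1231  a^+=4.6409
step 8: x_pred=14.6335  r=-17.0335  x^+=8.9103  v^+=11.7285  a^+=-0.9379

v_post = 11.7285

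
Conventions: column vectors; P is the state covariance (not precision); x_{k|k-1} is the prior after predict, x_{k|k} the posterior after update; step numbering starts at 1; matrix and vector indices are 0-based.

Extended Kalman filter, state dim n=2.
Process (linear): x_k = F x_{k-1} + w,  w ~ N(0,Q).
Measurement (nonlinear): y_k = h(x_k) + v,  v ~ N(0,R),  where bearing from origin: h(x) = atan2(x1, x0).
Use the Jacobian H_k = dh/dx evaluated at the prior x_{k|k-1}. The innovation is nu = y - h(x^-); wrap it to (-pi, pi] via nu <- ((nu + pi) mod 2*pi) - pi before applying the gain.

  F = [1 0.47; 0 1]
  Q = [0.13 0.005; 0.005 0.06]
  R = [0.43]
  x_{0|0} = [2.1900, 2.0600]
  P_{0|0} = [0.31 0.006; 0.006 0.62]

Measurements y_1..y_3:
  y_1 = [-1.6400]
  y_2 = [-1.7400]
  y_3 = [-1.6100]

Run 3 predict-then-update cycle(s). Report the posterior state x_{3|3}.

x_post = [3.8714, 0.5791]

step 1: x^-=[3.1582, 2.0600]  P^-=[0.5826 0.3024; 0.3024 0.6800]  H_jac=[-0.1449 0.2221]  S=[0.4563]  K=[-0.0378; 0.2350]  nu=[-2.2180]  x^+=[3.2420, 1.5388]  P^+=[0.5819 0.3065; 0.3065 0.6548]
step 2: x^-=[3.9652, 1.5388]  P^-=[1.1447 0.6192; 0.6192 0.7148]  H_jac=[-0.0851 0.2192]  S=[0.4495]  K=[0.0853; 0.2314]  nu=[-2.1102]  x^+=[3.7852, 1.0506]  P^+=[1.1414 0.6103; 0.6103 0.6907]
step 3: x^-=[4.2789, 1.0506]  P^-=[1.9977 0.9400; 0.9400 0.7507]  H_jac=[-0.0541 0.2204]  S=[0.4499]  K=[0.2202; 0.2547]  nu=[-1.8508]  x^+=[3.8714, 0.5791]  P^+=[1.9759 0.9147; 0.9147 0.7215]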